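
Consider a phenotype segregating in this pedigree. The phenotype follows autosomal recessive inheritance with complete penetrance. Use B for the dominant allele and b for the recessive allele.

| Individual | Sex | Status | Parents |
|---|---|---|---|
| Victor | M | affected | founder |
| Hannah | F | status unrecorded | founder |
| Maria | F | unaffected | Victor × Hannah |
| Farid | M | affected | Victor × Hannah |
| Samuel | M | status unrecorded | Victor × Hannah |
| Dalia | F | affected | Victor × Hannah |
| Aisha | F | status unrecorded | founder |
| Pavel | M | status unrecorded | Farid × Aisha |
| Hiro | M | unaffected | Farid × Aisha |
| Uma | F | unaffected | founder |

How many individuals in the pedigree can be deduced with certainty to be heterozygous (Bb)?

3

Obligate heterozygotes: Hannah passed B to Maria (Bb, whose b came from Victor) and passed b to Farid (bb), so Hannah is Bb; Maria is unaffected so carries B and received b from Victor (bb), so Maria is Bb; Hiro is unaffected so carries B and received b from Farid (bb), so Hiro is Bb.
Every other individual is either homozygous by phenotype or has at least one consistent homozygous assignment, so the count is 3.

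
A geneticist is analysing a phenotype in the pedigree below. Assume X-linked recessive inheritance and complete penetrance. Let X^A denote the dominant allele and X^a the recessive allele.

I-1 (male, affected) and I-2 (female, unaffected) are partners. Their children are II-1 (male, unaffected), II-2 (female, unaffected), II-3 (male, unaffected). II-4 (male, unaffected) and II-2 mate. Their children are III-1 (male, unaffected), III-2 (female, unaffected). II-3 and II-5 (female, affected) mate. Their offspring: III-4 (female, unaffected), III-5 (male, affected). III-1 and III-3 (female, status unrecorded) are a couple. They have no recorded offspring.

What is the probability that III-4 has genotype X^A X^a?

1

III-4 is unaffected so carries A and received a from II-5 (X^a X^a), so III-4 is X^A X^a, giving P(X^A X^a) = 1.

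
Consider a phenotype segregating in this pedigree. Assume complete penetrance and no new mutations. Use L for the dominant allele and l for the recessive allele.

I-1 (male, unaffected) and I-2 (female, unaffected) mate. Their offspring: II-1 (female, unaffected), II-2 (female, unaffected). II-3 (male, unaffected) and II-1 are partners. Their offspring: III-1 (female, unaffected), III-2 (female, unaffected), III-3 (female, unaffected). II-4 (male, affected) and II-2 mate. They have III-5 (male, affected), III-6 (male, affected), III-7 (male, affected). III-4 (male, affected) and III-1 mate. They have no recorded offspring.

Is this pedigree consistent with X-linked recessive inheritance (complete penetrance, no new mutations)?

Yes

A consistent assignment under X-linked recessive exists: I-1 X^L Y, I-2 X^L X^l, II-1 X^L X^L, II-2 X^L X^l, II-3 X^L Y, II-4 X^l Y, III-1 X^L X^L, III-2 X^L X^L, III-3 X^L X^L, III-4 X^l Y, III-5 X^l Y, III-6 X^l Y, III-7 X^l Y.
In this assignment every recorded phenotype matches its genotype and every non-founder's genotype is obtainable from its parents' genotypes, so the pedigree is consistent.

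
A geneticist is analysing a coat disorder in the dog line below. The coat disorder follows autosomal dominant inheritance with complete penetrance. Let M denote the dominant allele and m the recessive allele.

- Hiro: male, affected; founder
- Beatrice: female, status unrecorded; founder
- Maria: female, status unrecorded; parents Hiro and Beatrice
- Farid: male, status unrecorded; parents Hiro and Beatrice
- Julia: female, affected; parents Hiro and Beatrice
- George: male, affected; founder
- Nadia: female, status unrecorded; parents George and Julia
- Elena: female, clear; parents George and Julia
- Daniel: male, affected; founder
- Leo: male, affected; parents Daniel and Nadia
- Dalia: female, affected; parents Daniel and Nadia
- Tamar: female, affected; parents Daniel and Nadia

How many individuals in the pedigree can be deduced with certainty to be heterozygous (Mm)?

2

Obligate heterozygotes: Julia is affected so carries M and passed m to Elena (mm), so Julia is Mm; George is affected so carries M and passed m to Elena (mm), so George is Mm.
Every other individual is either homozygous by phenotype or has at least one consistent homozygous assignment, so the count is 2.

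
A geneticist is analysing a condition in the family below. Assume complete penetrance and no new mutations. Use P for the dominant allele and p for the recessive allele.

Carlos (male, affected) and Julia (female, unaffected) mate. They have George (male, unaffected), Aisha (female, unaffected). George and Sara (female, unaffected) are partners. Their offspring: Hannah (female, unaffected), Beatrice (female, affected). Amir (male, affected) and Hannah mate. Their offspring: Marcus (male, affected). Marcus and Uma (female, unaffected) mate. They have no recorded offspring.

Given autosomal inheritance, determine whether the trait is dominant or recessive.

George and Sara are both unaffected yet have an affected child Beatrice. Under dominance, an affected child requires at least one affected parent, so the trait cannot be dominant.

recessive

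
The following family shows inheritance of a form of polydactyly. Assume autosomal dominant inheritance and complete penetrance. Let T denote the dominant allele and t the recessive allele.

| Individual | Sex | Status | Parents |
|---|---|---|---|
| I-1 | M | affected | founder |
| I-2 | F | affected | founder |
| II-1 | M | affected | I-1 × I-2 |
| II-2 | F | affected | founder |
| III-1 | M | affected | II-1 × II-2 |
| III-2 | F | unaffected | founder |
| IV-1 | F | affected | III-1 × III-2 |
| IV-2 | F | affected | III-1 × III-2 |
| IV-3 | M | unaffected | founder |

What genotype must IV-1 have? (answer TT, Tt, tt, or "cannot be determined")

Tt

From phenotype alone, IV-1 is TT or Tt.
IV-1 is affected so carries T and received t from III-2 (tt), so IV-1 is Tt.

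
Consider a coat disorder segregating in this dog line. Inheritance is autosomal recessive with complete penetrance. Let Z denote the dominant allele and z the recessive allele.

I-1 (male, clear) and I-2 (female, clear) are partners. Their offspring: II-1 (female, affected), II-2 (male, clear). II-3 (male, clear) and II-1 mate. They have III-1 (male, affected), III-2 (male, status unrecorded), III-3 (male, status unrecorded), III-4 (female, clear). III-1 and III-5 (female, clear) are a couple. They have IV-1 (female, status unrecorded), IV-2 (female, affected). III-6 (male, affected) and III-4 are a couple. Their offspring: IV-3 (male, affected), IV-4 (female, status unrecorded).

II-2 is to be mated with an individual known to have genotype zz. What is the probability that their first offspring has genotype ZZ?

0

I-1 is clear so carries Z and passed z to II-1 (zz), so I-1 is Zz.
I-2 is clear so carries Z and passed z to II-1 (zz), so I-2 is Zz.
II-2 is a clear offspring of I-1 (Zz) × I-2 (Zz), whose cross gives 1/4 ZZ : 1/2 Zz : 1/4 zz; conditioning on being clear, II-2 is ZZ with probability 1/3, Zz with probability 2/3.
Summing over parental genotype combinations, P(offspring has genotype ZZ) = 0 = 0.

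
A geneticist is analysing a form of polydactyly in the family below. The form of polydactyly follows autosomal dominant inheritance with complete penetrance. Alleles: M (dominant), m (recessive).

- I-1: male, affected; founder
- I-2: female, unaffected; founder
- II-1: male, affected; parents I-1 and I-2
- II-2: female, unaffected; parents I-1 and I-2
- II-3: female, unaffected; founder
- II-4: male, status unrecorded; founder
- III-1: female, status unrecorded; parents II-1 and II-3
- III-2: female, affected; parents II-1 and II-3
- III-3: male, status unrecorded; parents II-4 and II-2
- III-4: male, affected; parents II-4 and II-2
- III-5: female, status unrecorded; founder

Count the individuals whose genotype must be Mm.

4

Obligate heterozygotes: I-1 is affected so carries M and passed m to II-2 (mm), so I-1 is Mm; II-1 is affected so carries M and received m from I-2 (mm), so II-1 is Mm; III-2 is affected so carries M and received m from II-3 (mm), so III-2 is Mm; III-4 is affected so carries M and received m from II-2 (mm), so III-4 is Mm.
Every other individual is either homozygous by phenotype or has at least one consistent homozygous assignment, so the count is 4.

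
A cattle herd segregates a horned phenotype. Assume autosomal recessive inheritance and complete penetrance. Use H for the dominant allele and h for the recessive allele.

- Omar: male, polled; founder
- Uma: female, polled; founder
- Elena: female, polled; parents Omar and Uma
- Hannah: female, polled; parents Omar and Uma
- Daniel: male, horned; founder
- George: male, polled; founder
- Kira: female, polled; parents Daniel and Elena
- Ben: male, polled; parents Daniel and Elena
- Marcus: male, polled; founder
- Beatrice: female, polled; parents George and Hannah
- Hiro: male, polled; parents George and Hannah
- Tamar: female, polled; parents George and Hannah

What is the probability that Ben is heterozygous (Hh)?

Ben is polled so carries H and received h from Daniel (hh), so Ben is Hh, giving P(Hh) = 1.

1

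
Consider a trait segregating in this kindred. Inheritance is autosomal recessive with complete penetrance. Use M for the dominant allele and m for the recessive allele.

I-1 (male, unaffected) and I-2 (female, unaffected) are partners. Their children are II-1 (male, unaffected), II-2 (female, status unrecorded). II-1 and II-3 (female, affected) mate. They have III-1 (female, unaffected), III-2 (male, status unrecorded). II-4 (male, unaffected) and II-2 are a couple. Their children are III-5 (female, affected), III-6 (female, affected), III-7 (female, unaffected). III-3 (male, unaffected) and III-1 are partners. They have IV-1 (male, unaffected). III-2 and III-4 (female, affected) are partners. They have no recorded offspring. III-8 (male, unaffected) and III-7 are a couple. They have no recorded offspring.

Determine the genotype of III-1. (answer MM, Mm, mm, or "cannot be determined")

Mm

From phenotype alone, III-1 is MM or Mm.
III-1 is unaffected so carries M and received m from II-3 (mm), so III-1 is Mm.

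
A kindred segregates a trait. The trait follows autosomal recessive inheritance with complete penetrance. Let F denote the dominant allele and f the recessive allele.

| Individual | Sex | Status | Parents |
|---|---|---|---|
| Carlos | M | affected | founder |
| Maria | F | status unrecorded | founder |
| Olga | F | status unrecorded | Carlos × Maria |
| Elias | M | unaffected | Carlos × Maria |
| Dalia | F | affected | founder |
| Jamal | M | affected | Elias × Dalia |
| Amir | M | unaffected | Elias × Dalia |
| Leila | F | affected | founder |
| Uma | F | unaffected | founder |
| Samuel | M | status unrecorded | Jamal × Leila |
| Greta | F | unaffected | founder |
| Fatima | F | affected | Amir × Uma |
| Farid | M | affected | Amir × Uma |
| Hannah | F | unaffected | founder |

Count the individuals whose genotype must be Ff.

Obligate heterozygotes: Elias is unaffected so carries F and received f from Carlos (ff), so Elias is Ff; Amir is unaffected so carries F and received f from Dalia (ff), so Amir is Ff; Uma is unaffected so carries F and passed f to Fatima (ff), so Uma is Ff.
Every other individual is either homozygous by phenotype or has at least one consistent homozygous assignment, so the count is 3.

3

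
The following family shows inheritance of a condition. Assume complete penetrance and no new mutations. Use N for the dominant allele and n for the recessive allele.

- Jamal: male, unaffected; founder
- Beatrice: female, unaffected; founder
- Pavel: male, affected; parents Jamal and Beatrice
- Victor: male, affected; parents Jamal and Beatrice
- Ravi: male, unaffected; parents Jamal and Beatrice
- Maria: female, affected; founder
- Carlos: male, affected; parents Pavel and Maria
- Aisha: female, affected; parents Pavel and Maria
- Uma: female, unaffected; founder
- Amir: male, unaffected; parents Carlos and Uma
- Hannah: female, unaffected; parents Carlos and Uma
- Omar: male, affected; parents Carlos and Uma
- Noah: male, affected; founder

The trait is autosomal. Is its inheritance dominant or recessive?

recessive

Jamal and Beatrice are both unaffected yet have an affected child Pavel. Under dominance, an affected child requires at least one affected parent, so the trait cannot be dominant.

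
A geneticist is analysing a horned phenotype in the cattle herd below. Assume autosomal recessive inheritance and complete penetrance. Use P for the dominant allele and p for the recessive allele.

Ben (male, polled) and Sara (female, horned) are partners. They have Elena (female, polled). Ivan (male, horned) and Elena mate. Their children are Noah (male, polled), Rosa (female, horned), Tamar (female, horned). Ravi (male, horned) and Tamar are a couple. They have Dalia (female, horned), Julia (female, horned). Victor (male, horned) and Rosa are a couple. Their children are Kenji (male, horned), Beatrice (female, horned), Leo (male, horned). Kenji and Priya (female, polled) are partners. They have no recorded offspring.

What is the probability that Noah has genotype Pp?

1

Noah is polled so carries P and received p from Ivan (pp), so Noah is Pp, giving P(Pp) = 1.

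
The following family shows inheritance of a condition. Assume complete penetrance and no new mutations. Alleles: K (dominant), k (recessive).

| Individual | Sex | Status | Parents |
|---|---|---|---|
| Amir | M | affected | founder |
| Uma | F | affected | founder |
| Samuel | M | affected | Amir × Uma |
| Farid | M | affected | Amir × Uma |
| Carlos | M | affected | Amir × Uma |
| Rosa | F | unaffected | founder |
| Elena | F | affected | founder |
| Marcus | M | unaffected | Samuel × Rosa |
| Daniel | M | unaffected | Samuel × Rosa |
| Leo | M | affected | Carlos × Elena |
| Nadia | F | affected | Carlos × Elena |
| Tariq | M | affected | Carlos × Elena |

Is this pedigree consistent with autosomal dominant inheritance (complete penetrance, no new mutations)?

A consistent assignment under autosomal dominant exists: Amir KK, Uma Kk, Samuel Kk, Farid KK, Carlos KK, Rosa kk, Elena KK, Marcus kk, Daniel kk, Leo KK, Nadia KK, Tariq KK.
In this assignment every recorded phenotype matches its genotype and every non-founder's genotype is obtainable from its parents' genotypes, so the pedigree is consistent.

Yes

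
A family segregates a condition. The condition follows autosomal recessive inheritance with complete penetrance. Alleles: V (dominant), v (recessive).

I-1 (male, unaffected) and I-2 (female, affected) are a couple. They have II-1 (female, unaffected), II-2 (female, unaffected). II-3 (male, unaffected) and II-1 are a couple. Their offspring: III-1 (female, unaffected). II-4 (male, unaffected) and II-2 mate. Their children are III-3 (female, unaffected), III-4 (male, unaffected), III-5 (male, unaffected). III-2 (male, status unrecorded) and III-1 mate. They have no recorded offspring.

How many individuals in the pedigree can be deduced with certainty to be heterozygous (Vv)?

2

Obligate heterozygotes: II-1 is unaffected so carries V and received v from I-2 (vv), so II-1 is Vv; II-2 is unaffected so carries V and received v from I-2 (vv), so II-2 is Vv.
Every other individual is either homozygous by phenotype or has at least one consistent homozygous assignment, so the count is 2.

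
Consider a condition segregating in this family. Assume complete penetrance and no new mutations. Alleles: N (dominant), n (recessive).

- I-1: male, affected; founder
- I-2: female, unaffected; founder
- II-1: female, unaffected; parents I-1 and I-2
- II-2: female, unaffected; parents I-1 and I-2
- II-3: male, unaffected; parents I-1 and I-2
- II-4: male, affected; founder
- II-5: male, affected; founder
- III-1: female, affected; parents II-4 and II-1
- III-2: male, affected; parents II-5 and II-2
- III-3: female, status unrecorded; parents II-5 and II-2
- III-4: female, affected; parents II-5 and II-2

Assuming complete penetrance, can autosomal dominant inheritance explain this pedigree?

A consistent assignment under autosomal dominant exists: I-1 Nn, I-2 nn, II-1 nn, II-2 nn, II-3 nn, II-4 NN, II-5 NN, III-1 Nn, III-2 Nn, III-3 Nn, III-4 Nn.
In this assignment every recorded phenotype matches its genotype and every non-founder's genotype is obtainable from its parents' genotypes, so the pedigree is consistent.

Yes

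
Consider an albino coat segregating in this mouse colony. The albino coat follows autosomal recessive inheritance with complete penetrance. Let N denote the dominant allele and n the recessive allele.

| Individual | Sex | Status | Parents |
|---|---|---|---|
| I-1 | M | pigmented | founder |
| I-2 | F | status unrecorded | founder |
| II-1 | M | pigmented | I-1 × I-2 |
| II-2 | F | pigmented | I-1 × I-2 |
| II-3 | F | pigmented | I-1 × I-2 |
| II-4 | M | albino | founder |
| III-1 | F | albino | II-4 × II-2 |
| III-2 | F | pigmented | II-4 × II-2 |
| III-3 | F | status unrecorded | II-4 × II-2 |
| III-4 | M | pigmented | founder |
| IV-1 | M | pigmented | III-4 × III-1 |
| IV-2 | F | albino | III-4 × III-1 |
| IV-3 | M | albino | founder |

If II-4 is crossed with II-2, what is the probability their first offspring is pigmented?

II-4 is albino, so II-4 is nn.
II-2 is pigmented so carries N and passed n to III-1 (nn), so II-2 is Nn.
The cross gives 1/2 Nn : 1/2 nn, so P(offspring is pigmented) = 1/2.

1/2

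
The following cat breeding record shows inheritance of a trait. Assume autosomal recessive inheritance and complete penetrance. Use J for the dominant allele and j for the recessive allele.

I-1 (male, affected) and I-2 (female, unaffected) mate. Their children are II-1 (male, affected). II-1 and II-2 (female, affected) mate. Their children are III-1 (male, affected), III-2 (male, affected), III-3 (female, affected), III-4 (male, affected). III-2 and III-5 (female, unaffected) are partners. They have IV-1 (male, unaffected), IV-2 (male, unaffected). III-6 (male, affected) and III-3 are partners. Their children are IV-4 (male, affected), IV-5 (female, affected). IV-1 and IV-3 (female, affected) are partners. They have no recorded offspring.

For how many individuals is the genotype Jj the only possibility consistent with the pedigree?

Obligate heterozygotes: I-2 is unaffected so carries J and passed j to II-1 (jj), so I-2 is Jj; IV-1 is unaffected so carries J and received j from III-2 (jj), so IV-1 is Jj; IV-2 is unaffected so carries J and received j from III-2 (jj), so IV-2 is Jj.
Every other individual is either homozygous by phenotype or has at least one consistent homozygous assignment, so the count is 3.

3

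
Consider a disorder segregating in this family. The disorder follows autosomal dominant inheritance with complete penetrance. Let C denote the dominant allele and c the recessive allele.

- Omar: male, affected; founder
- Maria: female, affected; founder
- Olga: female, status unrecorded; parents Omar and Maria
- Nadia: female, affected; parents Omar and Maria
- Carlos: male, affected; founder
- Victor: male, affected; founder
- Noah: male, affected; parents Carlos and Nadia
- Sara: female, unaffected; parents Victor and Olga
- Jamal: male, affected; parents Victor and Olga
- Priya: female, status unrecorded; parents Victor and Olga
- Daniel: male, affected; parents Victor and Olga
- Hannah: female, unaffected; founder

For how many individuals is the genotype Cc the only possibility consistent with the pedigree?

Obligate heterozygotes: Victor is affected so carries C and passed c to Sara (cc), so Victor is Cc.
Every other individual is either homozygous by phenotype or has at least one consistent homozygous assignment, so the count is 1.

1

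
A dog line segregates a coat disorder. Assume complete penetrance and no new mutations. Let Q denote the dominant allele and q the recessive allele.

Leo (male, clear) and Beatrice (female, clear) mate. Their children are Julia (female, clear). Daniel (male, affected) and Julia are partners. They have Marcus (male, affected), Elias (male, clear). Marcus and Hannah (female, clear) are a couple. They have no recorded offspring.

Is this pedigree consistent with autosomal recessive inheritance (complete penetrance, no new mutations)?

Yes

A consistent assignment under autosomal recessive exists: Leo QQ, Beatrice Qq, Julia Qq, Daniel qq, Marcus qq, Elias Qq, Hannah QQ.
In this assignment every recorded phenotype matches its genotype and every non-founder's genotype is obtainable from its parents' genotypes, so the pedigree is consistent.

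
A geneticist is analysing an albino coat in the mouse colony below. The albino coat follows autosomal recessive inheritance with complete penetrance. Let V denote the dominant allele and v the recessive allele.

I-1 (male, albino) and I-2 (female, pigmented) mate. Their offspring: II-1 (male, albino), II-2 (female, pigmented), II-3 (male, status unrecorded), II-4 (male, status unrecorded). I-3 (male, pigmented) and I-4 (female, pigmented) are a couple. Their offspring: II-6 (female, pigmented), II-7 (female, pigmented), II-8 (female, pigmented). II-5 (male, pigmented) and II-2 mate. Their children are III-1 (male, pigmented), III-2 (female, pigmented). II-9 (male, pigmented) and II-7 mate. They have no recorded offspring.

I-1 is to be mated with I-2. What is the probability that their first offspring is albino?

1/2

I-1 is albino, so I-1 is vv.
I-2 is pigmented so carries V and passed v to II-1 (vv), so I-2 is Vv.
The cross gives 1/2 Vv : 1/2 vv, so P(offspring is albino) = 1/2.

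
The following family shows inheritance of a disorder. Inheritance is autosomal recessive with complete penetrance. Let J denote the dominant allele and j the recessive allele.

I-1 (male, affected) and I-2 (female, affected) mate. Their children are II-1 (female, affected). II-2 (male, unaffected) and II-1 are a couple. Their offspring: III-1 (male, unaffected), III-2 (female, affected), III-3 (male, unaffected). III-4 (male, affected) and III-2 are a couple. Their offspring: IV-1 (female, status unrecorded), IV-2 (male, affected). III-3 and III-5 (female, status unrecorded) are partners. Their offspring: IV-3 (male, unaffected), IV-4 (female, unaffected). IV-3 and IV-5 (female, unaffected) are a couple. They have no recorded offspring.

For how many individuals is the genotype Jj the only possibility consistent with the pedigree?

Obligate heterozygotes: II-2 is unaffected so carries J and passed j to III-2 (jj), so II-2 is Jj; III-1 is unaffected so carries J and received j from II-1 (jj), so III-1 is Jj; III-3 is unaffected so carries J and received j from II-1 (jj), so III-3 is Jj.
Every other individual is either homozygous by phenotype or has at least one consistent homozygous assignment, so the count is 3.

3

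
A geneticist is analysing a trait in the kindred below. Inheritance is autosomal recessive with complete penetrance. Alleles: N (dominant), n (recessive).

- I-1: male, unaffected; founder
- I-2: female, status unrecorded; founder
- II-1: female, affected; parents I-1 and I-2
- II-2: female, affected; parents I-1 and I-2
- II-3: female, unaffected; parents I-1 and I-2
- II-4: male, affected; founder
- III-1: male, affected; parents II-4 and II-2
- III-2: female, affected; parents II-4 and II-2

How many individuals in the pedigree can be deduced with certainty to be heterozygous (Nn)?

Obligate heterozygotes: I-1 is unaffected so carries N and passed n to II-1 (nn), so I-1 is Nn.
Every other individual is either homozygous by phenotype or has at least one consistent homozygous assignment, so the count is 1.

1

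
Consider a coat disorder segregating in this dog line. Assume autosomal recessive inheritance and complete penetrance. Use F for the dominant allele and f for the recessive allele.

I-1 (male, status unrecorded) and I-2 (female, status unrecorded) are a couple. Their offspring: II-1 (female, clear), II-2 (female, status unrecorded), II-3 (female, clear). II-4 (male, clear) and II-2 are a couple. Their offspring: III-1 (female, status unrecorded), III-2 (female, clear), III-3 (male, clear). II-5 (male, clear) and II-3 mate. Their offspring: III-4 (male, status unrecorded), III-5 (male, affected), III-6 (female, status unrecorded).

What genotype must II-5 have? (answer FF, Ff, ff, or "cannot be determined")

Ff

From phenotype alone, II-5 is FF or Ff.
II-5 is clear so carries F and passed f to III-5 (ff), so II-5 is Ff.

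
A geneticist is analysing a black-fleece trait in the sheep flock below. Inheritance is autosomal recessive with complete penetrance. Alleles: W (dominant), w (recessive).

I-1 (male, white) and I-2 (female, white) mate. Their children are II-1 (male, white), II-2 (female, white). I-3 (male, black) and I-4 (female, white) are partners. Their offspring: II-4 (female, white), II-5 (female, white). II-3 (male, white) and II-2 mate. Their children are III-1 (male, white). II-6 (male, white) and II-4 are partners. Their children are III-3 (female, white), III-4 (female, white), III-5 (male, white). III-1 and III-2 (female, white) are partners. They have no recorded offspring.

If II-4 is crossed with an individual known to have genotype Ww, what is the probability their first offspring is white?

II-4 is white so carries W and received w from I-3 (ww), so II-4 is Ww.
The cross gives 1/4 WW : 1/2 Ww : 1/4 ww, so P(offspring is white) = 3/4.

3/4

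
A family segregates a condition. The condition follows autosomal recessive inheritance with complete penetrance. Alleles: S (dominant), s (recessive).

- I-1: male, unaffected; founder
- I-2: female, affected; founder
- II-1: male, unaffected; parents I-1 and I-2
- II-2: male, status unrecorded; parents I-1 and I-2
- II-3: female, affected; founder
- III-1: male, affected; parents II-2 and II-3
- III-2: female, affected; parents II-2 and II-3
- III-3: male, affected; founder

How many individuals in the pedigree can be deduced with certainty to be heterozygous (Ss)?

1

Obligate heterozygotes: II-1 is unaffected so carries S and received s from I-2 (ss), so II-1 is Ss.
Every other individual is either homozygous by phenotype or has at least one consistent homozygous assignment, so the count is 1.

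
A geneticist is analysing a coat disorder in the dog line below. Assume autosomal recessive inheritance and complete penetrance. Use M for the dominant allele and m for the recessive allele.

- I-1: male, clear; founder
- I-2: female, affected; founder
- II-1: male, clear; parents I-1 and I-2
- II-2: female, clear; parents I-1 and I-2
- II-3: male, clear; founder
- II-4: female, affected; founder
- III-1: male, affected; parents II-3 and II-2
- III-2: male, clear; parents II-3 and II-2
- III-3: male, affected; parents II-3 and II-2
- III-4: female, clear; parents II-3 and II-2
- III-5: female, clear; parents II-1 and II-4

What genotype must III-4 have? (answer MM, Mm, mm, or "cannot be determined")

cannot be determined

III-4's phenotype allows MM or Mm, and no parent or child forces a single allele at both positions; consistent genotype assignments exist with III-4 as MM or Mm.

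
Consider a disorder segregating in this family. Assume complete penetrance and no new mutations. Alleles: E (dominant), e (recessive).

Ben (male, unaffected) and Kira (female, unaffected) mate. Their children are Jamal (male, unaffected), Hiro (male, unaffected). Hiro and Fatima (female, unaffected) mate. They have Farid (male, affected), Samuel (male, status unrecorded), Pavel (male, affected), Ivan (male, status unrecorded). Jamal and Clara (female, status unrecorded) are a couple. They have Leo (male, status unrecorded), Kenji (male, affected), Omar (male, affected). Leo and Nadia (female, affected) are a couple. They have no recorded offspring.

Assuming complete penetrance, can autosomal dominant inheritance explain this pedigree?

Under autosomal dominant, Farid (affected, male) cannot arise from Hiro (unaffected) × Fatima (unaffected).

No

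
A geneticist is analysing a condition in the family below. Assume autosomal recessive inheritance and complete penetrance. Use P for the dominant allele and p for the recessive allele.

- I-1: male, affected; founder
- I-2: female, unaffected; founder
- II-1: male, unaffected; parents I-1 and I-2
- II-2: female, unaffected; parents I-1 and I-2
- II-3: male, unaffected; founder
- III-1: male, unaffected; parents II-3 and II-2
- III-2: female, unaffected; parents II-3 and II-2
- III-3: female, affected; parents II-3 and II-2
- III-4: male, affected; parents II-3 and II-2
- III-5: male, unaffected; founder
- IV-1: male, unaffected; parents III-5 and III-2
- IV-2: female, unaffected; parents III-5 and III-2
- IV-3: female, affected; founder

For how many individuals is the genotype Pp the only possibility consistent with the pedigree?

3

Obligate heterozygotes: II-1 is unaffected so carries P and received p from I-1 (pp), so II-1 is Pp; II-2 is unaffected so carries P and received p from I-1 (pp), so II-2 is Pp; II-3 is unaffected so carries P and passed p to III-3 (pp), so II-3 is Pp.
Every other individual is either homozygous by phenotype or has at least one consistent homozygous assignment, so the count is 3.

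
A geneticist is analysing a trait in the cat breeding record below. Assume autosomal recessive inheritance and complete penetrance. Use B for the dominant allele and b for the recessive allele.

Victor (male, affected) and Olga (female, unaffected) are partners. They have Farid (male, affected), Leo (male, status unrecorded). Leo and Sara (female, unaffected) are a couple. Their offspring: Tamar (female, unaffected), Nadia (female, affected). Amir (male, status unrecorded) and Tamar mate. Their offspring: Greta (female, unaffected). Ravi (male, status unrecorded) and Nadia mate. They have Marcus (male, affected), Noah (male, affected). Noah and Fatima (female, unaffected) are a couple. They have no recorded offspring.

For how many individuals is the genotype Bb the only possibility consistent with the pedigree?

Obligate heterozygotes: Olga is unaffected so carries B and passed b to Farid (bb), so Olga is Bb; Sara is unaffected so carries B and passed b to Nadia (bb), so Sara is Bb.
Every other individual is either homozygous by phenotype or has at least one consistent homozygous assignment, so the count is 2.

2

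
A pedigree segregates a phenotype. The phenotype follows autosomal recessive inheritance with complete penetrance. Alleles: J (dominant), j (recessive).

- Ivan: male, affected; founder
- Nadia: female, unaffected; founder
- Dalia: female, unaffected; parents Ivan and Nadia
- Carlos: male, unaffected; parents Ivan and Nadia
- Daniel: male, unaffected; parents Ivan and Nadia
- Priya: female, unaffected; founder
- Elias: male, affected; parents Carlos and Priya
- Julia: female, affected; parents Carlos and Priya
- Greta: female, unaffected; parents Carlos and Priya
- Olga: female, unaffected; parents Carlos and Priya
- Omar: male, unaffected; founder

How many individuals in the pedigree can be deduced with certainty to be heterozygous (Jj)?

4

Obligate heterozygotes: Dalia is unaffected so carries J and received j from Ivan (jj), so Dalia is Jj; Carlos is unaffected so carries J and received j from Ivan (jj), so Carlos is Jj; Daniel is unaffected so carries J and received j from Ivan (jj), so Daniel is Jj; Priya is unaffected so carries J and passed j to Elias (jj), so Priya is Jj.
Every other individual is either homozygous by phenotype or has at least one consistent homozygous assignment, so the count is 4.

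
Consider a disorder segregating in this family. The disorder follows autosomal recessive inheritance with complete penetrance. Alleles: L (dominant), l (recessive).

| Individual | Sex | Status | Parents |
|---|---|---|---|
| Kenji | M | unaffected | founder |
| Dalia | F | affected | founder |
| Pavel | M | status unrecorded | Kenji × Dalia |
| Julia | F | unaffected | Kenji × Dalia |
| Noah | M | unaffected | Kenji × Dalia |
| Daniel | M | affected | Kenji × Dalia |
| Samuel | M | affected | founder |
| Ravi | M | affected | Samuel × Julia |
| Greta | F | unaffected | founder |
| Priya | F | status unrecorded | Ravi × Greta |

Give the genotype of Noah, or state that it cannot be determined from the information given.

From phenotype alone, Noah is LL or Ll.
Noah is unaffected so carries L and received l from Dalia (ll), so Noah is Ll.

Ll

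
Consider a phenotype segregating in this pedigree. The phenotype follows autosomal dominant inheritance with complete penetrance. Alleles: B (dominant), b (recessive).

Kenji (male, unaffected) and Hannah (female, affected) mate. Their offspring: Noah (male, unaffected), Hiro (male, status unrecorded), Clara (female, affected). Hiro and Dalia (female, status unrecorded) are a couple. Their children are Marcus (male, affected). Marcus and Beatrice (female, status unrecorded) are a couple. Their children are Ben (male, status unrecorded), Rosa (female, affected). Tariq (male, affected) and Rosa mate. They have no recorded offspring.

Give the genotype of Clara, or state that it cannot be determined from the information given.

Bb

From phenotype alone, Clara is BB or Bb.
Clara is affected so carries B and received b from Kenji (bb), so Clara is Bb.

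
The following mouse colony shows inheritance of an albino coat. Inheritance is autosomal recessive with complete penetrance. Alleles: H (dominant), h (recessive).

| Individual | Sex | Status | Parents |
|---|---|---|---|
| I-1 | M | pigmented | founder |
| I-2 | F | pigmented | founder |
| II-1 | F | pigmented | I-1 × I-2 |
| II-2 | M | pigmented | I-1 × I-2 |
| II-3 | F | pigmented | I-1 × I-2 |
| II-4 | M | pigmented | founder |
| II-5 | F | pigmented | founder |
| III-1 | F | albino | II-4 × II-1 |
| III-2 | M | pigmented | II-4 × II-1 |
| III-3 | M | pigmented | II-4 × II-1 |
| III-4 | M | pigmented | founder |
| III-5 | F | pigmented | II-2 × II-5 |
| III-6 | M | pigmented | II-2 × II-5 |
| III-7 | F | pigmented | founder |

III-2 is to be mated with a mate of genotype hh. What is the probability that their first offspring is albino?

II-4 is pigmented so carries H and passed h to III-1 (hh), so II-4 is Hh.
II-1 is pigmented so carries H and passed h to III-1 (hh), so II-1 is Hh.
III-2 is a pigmented offspring of II-4 (Hh) × II-1 (Hh), whose cross gives 1/4 HH : 1/2 Hh : 1/4 hh; conditioning on being pigmented, III-2 is HH with probability 1/3, Hh with probability 2/3.
Summing over parental genotype combinations, P(offspring is albino) = 2/3·1/2 = 1/3.

1/3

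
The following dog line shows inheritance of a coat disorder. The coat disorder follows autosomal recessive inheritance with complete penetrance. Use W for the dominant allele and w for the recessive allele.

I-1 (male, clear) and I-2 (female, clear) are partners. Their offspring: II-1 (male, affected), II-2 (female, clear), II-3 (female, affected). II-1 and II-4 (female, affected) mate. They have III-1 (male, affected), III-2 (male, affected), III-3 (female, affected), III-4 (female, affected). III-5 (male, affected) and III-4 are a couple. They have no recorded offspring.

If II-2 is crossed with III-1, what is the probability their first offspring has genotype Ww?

I-1 is clear so carries W and passed w to II-1 (ww), so I-1 is Ww.
I-2 is clear so carries W and passed w to II-1 (ww), so I-2 is Ww.
II-2 is a clear offspring of I-1 (Ww) × I-2 (Ww), whose cross gives 1/4 WW : 1/2 Ww : 1/4 ww; conditioning on being clear, II-2 is WW with probability 1/3, Ww with probability 2/3.
III-1 is affected, so III-1 is ww.
Summing over parental genotype combinations, P(offspring has genotype Ww) = 1/3·1 + 2/3·1/2 = 2/3.

2/3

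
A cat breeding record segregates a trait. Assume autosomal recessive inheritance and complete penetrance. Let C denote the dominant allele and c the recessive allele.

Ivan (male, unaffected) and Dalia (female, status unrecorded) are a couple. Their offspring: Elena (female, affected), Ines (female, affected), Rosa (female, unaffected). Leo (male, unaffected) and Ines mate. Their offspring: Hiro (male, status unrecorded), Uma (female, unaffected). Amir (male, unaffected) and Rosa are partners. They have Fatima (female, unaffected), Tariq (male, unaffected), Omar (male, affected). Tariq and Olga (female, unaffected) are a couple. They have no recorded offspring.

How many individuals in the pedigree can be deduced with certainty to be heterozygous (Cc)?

Obligate heterozygotes: Ivan is unaffected so carries C and passed c to Elena (cc), so Ivan is Cc; Rosa is unaffected so carries C and passed c to Omar (cc), so Rosa is Cc; Amir is unaffected so carries C and passed c to Omar (cc), so Amir is Cc; Uma is unaffected so carries C and received c from Ines (cc), so Uma is Cc.
Every other individual is either homozygous by phenotype or has at least one consistent homozygous assignment, so the count is 4.

4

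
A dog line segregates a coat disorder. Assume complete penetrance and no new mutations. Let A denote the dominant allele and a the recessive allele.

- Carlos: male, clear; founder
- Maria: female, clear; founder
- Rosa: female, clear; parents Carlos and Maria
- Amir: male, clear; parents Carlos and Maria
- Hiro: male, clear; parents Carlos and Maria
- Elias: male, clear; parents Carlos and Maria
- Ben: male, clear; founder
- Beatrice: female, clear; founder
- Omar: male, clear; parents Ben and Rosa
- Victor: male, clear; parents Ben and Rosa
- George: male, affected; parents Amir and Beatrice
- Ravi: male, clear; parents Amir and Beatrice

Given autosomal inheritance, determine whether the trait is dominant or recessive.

recessive

Amir and Beatrice are both clear yet have an affected child George. Under dominance, an affected child requires at least one affected parent, so the trait cannot be dominant.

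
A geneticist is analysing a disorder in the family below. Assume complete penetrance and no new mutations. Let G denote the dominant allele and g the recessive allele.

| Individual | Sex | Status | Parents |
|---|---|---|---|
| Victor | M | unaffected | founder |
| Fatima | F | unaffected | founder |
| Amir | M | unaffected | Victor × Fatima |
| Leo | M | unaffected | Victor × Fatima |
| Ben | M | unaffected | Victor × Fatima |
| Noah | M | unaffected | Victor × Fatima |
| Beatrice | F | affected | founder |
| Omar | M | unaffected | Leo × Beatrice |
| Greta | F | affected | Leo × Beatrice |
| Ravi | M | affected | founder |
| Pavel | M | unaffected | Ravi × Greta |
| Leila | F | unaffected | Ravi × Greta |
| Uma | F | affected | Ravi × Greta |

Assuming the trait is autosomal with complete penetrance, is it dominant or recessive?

Ravi and Greta are both affected yet have an unaffected child Pavel. Under a recessive model two affected parents are homozygous and every child would be affected, so the trait cannot be recessive.

dominant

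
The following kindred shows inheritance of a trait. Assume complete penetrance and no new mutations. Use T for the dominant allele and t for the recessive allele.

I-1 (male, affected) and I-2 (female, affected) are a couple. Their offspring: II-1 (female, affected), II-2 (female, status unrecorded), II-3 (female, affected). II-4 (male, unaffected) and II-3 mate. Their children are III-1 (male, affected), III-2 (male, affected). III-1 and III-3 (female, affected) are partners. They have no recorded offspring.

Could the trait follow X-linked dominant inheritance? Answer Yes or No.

A consistent assignment under X-linked dominant exists: I-1 X^T Y, I-2 X^T X^T, II-1 X^T X^T, II-2 X^T X^T, II-3 X^T X^T, II-4 X^t Y, III-1 X^T Y, III-2 X^T Y, III-3 X^T X^T.
In this assignment every recorded phenotype matches its genotype and every non-founder's genotype is obtainable from its parents' genotypes, so the pedigree is consistent.

Yes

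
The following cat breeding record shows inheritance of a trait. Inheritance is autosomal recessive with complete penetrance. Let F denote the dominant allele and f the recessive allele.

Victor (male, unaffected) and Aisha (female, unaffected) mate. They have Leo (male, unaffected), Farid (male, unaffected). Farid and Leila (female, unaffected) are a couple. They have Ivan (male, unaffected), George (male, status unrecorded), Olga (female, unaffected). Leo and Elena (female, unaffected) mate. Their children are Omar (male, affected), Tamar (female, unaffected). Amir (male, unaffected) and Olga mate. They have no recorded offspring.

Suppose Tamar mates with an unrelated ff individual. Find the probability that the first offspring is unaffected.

2/3

Leo is unaffected so carries F and passed f to Omar (ff), so Leo is Ff.
Elena is unaffected so carries F and passed f to Omar (ff), so Elena is Ff.
Tamar is an unaffected offspring of Leo (Ff) × Elena (Ff), whose cross gives 1/4 FF : 1/2 Ff : 1/4 ff; conditioning on being unaffected, Tamar is FF with probability 1/3, Ff with probability 2/3.
Summing over parental genotype combinations, P(offspring is unaffected) = 1/3·1 + 2/3·1/2 = 2/3.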